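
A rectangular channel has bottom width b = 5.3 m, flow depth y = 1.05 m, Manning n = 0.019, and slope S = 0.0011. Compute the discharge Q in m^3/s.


For a rectangular channel, the cross-sectional area A = b * y = 5.3 * 1.05 = 5.57 m^2.
The wetted perimeter P = b + 2y = 5.3 + 2*1.05 = 7.4 m.
Hydraulic radius R = A/P = 5.57/7.4 = 0.752 m.
Velocity V = (1/n)*R^(2/3)*S^(1/2) = (1/0.019)*0.752^(2/3)*0.0011^(1/2) = 1.4435 m/s.
Discharge Q = A * V = 5.57 * 1.4435 = 8.033 m^3/s.

8.033


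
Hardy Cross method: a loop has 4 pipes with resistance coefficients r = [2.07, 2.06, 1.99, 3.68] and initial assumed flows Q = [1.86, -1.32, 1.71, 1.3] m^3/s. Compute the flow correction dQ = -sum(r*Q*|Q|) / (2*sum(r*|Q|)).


Numerator terms (r*Q*|Q|): 2.07*1.86*|1.86| = 7.1614; 2.06*-1.32*|-1.32| = -3.5893; 1.99*1.71*|1.71| = 5.819; 3.68*1.3*|1.3| = 6.2192.
Sum of numerator = 15.6102.
Denominator terms (r*|Q|): 2.07*|1.86| = 3.8502; 2.06*|-1.32| = 2.7192; 1.99*|1.71| = 3.4029; 3.68*|1.3| = 4.784.
2 * sum of denominator = 2 * 14.7563 = 29.5126.
dQ = -15.6102 / 29.5126 = -0.5289 m^3/s.

-0.5289


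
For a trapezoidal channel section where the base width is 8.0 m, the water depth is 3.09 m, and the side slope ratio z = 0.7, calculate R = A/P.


For a trapezoidal section with side slope z:
A = (b + z*y)*y = (8.0 + 0.7*3.09)*3.09 = 31.404 m^2.
P = b + 2*y*sqrt(1 + z^2) = 8.0 + 2*3.09*sqrt(1 + 0.7^2) = 15.544 m.
R = A/P = 31.404 / 15.544 = 2.0204 m.

2.0204


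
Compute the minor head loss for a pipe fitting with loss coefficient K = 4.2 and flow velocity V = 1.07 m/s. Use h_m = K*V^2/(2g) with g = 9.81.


Minor loss formula: h_m = K * V^2/(2g).
V^2 = 1.07^2 = 1.1449.
V^2/(2g) = 1.1449 / 19.62 = 0.0584 m.
h_m = 4.2 * 0.0584 = 0.2451 m.

0.2451


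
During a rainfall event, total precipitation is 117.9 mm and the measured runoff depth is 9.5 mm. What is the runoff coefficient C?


The runoff coefficient C = runoff depth / rainfall depth.
C = 9.5 / 117.9
  = 0.0806.

0.0806


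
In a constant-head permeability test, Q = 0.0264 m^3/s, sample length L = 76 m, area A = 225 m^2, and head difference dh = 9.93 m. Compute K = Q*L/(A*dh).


From K = Q*L / (A*dh):
Numerator: Q*L = 0.0264 * 76 = 2.0064.
Denominator: A*dh = 225 * 9.93 = 2234.25.
K = 2.0064 / 2234.25 = 0.000898 m/s.

0.000898


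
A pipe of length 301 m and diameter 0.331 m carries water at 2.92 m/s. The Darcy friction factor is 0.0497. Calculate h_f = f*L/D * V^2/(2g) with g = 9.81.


Darcy-Weisbach equation: h_f = f * (L/D) * V^2/(2g).
f * L/D = 0.0497 * 301/0.331 = 45.1955.
V^2/(2g) = 2.92^2 / (2*9.81) = 8.5264 / 19.62 = 0.4346 m.
h_f = 45.1955 * 0.4346 = 19.641 m.

19.641


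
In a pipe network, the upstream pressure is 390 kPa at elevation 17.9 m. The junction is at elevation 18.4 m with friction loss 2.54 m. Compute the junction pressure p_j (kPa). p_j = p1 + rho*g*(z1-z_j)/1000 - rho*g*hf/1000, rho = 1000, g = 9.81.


Junction pressure: p_j = p1 + rho*g*(z1 - z_j)/1000 - rho*g*hf/1000.
Elevation term = 1000*9.81*(17.9 - 18.4)/1000 = -4.905 kPa.
Friction term = 1000*9.81*2.54/1000 = 24.917 kPa.
p_j = 390 + -4.905 - 24.917 = 360.18 kPa.

360.18


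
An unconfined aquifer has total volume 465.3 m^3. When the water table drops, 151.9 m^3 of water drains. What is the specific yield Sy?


Specific yield Sy = Volume drained / Total volume.
Sy = 151.9 / 465.3
   = 0.3265.

0.3265


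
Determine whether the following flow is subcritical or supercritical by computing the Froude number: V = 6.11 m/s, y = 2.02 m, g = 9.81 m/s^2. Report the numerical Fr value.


The Froude number is defined as Fr = V / sqrt(g*y).
g*y = 9.81 * 2.02 = 19.8162.
sqrt(g*y) = sqrt(19.8162) = 4.4515.
Fr = 6.11 / 4.4515 = 1.3726.
Since Fr > 1, the flow is supercritical.

1.3726


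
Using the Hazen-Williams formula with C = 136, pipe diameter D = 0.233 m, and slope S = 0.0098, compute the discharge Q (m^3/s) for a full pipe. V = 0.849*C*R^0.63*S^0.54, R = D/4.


For a full circular pipe, R = D/4 = 0.233/4 = 0.0583 m.
V = 0.849 * 136 * 0.0583^0.63 * 0.0098^0.54
  = 0.849 * 136 * 0.166777 * 0.082274
  = 1.5843 m/s.
Pipe area A = pi*D^2/4 = pi*0.233^2/4 = 0.0426 m^2.
Q = A * V = 0.0426 * 1.5843 = 0.0676 m^3/s.

0.0676


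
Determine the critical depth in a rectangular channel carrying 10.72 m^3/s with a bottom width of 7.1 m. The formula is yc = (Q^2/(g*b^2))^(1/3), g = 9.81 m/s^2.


Using yc = (Q^2 / (g * b^2))^(1/3):
Q^2 = 10.72^2 = 114.92.
g * b^2 = 9.81 * 7.1^2 = 9.81 * 50.41 = 494.52.
Q^2 / (g*b^2) = 114.92 / 494.52 = 0.2324.
yc = 0.2324^(1/3) = 0.6148 m.

0.6148


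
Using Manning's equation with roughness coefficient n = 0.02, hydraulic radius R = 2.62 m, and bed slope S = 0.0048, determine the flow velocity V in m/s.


Manning's equation gives V = (1/n) * R^(2/3) * S^(1/2).
First, compute R^(2/3) = 2.62^(2/3) = 1.9005.
Next, S^(1/2) = 0.0048^(1/2) = 0.069282.
Then 1/n = 1/0.02 = 50.0.
V = 50.0 * 1.9005 * 0.069282 = 6.5835 m/s.

6.5835


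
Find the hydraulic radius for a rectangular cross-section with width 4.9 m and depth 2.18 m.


For a rectangular section:
Flow area A = b * y = 4.9 * 2.18 = 10.68 m^2.
Wetted perimeter P = b + 2y = 4.9 + 2*2.18 = 9.26 m.
Hydraulic radius R = A/P = 10.68 / 9.26 = 1.1536 m.

1.1536


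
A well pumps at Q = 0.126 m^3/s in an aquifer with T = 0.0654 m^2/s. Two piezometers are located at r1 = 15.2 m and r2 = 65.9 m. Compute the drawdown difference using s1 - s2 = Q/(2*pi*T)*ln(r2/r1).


Thiem equation: s1 - s2 = Q/(2*pi*T) * ln(r2/r1).
ln(r2/r1) = ln(65.9/15.2) = 1.4668.
Q/(2*pi*T) = 0.126 / (2*pi*0.0654) = 0.126 / 0.4109 = 0.3066.
s1 - s2 = 0.3066 * 1.4668 = 0.4498 m.

0.4498


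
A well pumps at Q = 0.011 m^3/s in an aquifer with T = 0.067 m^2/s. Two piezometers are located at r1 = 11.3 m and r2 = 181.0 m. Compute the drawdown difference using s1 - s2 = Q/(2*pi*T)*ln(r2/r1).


Thiem equation: s1 - s2 = Q/(2*pi*T) * ln(r2/r1).
ln(r2/r1) = ln(181.0/11.3) = 2.7737.
Q/(2*pi*T) = 0.011 / (2*pi*0.067) = 0.011 / 0.421 = 0.0261.
s1 - s2 = 0.0261 * 2.7737 = 0.0725 m.

0.0725


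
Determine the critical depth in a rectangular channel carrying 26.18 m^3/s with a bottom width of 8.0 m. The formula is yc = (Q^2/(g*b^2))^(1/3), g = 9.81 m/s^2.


Using yc = (Q^2 / (g * b^2))^(1/3):
Q^2 = 26.18^2 = 685.39.
g * b^2 = 9.81 * 8.0^2 = 9.81 * 64.0 = 627.84.
Q^2 / (g*b^2) = 685.39 / 627.84 = 1.0917.
yc = 1.0917^(1/3) = 1.0297 m.

1.0297


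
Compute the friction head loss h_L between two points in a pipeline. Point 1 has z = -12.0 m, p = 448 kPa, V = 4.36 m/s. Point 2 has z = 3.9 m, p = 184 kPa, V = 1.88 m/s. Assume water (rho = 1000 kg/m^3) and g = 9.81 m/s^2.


Total head at each section: H = z + p/(rho*g) + V^2/(2g).
H1 = -12.0 + 448*1000/(1000*9.81) + 4.36^2/(2*9.81)
   = -12.0 + 45.668 + 0.9689
   = 34.637 m.
H2 = 3.9 + 184*1000/(1000*9.81) + 1.88^2/(2*9.81)
   = 3.9 + 18.756 + 0.1801
   = 22.837 m.
h_L = H1 - H2 = 34.637 - 22.837 = 11.8 m.

11.8


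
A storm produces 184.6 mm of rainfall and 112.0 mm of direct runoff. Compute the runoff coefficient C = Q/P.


The runoff coefficient C = runoff depth / rainfall depth.
C = 112.0 / 184.6
  = 0.6067.

0.6067


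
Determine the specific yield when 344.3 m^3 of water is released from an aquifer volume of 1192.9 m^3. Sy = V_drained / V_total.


Specific yield Sy = Volume drained / Total volume.
Sy = 344.3 / 1192.9
   = 0.2886.

0.2886


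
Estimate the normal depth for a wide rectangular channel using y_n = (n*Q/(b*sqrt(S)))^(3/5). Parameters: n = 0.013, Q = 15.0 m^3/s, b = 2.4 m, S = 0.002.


We use the wide-channel approximation y_n = (n*Q/(b*sqrt(S)))^(3/5).
sqrt(S) = sqrt(0.002) = 0.044721.
Numerator: n*Q = 0.013 * 15.0 = 0.195.
Denominator: b*sqrt(S) = 2.4 * 0.044721 = 0.10733.
arg = 1.8168.
y_n = 1.8168^(3/5) = 1.4308 m.

1.4308


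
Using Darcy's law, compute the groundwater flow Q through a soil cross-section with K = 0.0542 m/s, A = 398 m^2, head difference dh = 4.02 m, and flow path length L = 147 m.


Darcy's law: Q = K * A * i, where i = dh/L.
Hydraulic gradient i = 4.02 / 147 = 0.027347.
Q = 0.0542 * 398 * 0.027347
  = 0.5899 m^3/s.

0.5899


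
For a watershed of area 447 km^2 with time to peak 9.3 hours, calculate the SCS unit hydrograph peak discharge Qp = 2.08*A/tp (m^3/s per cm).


SCS formula: Qp = 2.08 * A / tp.
Qp = 2.08 * 447 / 9.3
   = 929.76 / 9.3
   = 99.97 m^3/s per cm.

99.97


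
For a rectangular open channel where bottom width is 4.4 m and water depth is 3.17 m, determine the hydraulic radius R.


For a rectangular section:
Flow area A = b * y = 4.4 * 3.17 = 13.95 m^2.
Wetted perimeter P = b + 2y = 4.4 + 2*3.17 = 10.74 m.
Hydraulic radius R = A/P = 13.95 / 10.74 = 1.2987 m.

1.2987


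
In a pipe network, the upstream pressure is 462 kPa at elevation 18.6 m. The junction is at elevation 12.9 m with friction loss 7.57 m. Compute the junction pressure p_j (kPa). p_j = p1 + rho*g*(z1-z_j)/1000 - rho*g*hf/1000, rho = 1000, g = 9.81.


Junction pressure: p_j = p1 + rho*g*(z1 - z_j)/1000 - rho*g*hf/1000.
Elevation term = 1000*9.81*(18.6 - 12.9)/1000 = 55.917 kPa.
Friction term = 1000*9.81*7.57/1000 = 74.262 kPa.
p_j = 462 + 55.917 - 74.262 = 443.66 kPa.

443.66


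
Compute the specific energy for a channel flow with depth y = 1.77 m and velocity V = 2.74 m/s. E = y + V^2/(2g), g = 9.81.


Specific energy E = y + V^2/(2g).
Velocity head = V^2/(2g) = 2.74^2 / (2*9.81) = 7.5076 / 19.62 = 0.3827 m.
E = 1.77 + 0.3827 = 2.1527 m.

2.1527


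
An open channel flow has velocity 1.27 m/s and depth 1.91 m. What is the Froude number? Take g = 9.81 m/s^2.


The Froude number is defined as Fr = V / sqrt(g*y).
g*y = 9.81 * 1.91 = 18.7371.
sqrt(g*y) = sqrt(18.7371) = 4.3286.
Fr = 1.27 / 4.3286 = 0.2934.

0.2934


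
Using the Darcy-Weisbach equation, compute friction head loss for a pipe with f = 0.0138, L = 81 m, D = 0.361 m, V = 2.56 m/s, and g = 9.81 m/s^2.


Darcy-Weisbach equation: h_f = f * (L/D) * V^2/(2g).
f * L/D = 0.0138 * 81/0.361 = 3.0964.
V^2/(2g) = 2.56^2 / (2*9.81) = 6.5536 / 19.62 = 0.334 m.
h_f = 3.0964 * 0.334 = 1.034 m.

1.034


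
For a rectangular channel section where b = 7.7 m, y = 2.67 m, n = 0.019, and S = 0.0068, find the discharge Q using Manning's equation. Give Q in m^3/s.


For a rectangular channel, the cross-sectional area A = b * y = 7.7 * 2.67 = 20.56 m^2.
The wetted perimeter P = b + 2y = 7.7 + 2*2.67 = 13.04 m.
Hydraulic radius R = A/P = 20.56/13.04 = 1.5766 m.
Velocity V = (1/n)*R^(2/3)*S^(1/2) = (1/0.019)*1.5766^(2/3)*0.0068^(1/2) = 5.8792 m/s.
Discharge Q = A * V = 20.56 * 5.8792 = 120.87 m^3/s.

120.87


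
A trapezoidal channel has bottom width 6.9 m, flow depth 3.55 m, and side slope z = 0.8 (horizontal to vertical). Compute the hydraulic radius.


For a trapezoidal section with side slope z:
A = (b + z*y)*y = (6.9 + 0.8*3.55)*3.55 = 34.577 m^2.
P = b + 2*y*sqrt(1 + z^2) = 6.9 + 2*3.55*sqrt(1 + 0.8^2) = 15.992 m.
R = A/P = 34.577 / 15.992 = 2.1621 m.

2.1621


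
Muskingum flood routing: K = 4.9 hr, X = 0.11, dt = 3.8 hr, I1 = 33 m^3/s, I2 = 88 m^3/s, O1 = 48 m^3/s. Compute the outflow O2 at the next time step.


Muskingum coefficients:
denom = 2*K*(1-X) + dt = 2*4.9*(1-0.11) + 3.8 = 12.522.
C0 = (dt - 2*K*X)/denom = (3.8 - 2*4.9*0.11)/12.522 = 0.2174.
C1 = (dt + 2*K*X)/denom = (3.8 + 2*4.9*0.11)/12.522 = 0.3896.
C2 = (2*K*(1-X) - dt)/denom = 0.3931.
O2 = C0*I2 + C1*I1 + C2*O1
   = 0.2174*88 + 0.3896*33 + 0.3931*48
   = 50.85 m^3/s.

50.85


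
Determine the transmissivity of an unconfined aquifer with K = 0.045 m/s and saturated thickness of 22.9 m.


Transmissivity is defined as T = K * h.
T = 0.045 * 22.9
  = 1.0305 m^2/s.

1.0305


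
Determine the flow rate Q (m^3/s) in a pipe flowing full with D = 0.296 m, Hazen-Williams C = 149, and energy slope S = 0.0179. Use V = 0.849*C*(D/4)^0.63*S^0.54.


For a full circular pipe, R = D/4 = 0.296/4 = 0.074 m.
V = 0.849 * 149 * 0.074^0.63 * 0.0179^0.54
  = 0.849 * 149 * 0.193917 * 0.113904
  = 2.7942 m/s.
Pipe area A = pi*D^2/4 = pi*0.296^2/4 = 0.0688 m^2.
Q = A * V = 0.0688 * 2.7942 = 0.1923 m^3/s.

0.1923


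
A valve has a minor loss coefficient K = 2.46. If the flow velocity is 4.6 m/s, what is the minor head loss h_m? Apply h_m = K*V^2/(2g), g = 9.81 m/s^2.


Minor loss formula: h_m = K * V^2/(2g).
V^2 = 4.6^2 = 21.16.
V^2/(2g) = 21.16 / 19.62 = 1.0785 m.
h_m = 2.46 * 1.0785 = 2.6531 m.

2.6531


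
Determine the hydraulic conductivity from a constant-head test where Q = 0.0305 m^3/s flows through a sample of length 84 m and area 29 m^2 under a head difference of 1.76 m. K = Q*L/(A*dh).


From K = Q*L / (A*dh):
Numerator: Q*L = 0.0305 * 84 = 2.562.
Denominator: A*dh = 29 * 1.76 = 51.04.
K = 2.562 / 51.04 = 0.050196 m/s.

0.050196


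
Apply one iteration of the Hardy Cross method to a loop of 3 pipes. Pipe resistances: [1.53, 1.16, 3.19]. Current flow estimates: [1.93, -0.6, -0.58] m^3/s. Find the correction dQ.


Numerator terms (r*Q*|Q|): 1.53*1.93*|1.93| = 5.6991; 1.16*-0.6*|-0.6| = -0.4176; 3.19*-0.58*|-0.58| = -1.0731.
Sum of numerator = 4.2084.
Denominator terms (r*|Q|): 1.53*|1.93| = 2.9529; 1.16*|-0.6| = 0.696; 3.19*|-0.58| = 1.8502.
2 * sum of denominator = 2 * 5.4991 = 10.9982.
dQ = -4.2084 / 10.9982 = -0.3826 m^3/s.

-0.3826


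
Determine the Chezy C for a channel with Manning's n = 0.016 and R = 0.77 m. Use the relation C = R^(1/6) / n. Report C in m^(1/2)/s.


The Chezy coefficient relates to Manning's n through C = R^(1/6) / n.
R^(1/6) = 0.77^(1/6) = 0.957374.
C = 0.957374 / 0.016 = 59.84 m^(1/2)/s.

59.84


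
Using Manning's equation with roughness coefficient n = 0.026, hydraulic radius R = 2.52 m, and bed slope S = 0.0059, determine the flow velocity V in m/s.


Manning's equation gives V = (1/n) * R^(2/3) * S^(1/2).
First, compute R^(2/3) = 2.52^(2/3) = 1.8518.
Next, S^(1/2) = 0.0059^(1/2) = 0.076811.
Then 1/n = 1/0.026 = 38.46.
V = 38.46 * 1.8518 * 0.076811 = 5.4708 m/s.

5.4708


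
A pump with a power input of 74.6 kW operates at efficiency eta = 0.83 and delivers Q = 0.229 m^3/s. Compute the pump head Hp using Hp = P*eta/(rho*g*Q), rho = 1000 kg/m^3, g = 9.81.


Pump head formula: Hp = P * eta / (rho * g * Q).
Numerator: P * eta = 74.6 * 1000 * 0.83 = 61918.0 W.
Denominator: rho * g * Q = 1000 * 9.81 * 0.229 = 2246.49.
Hp = 61918.0 / 2246.49 = 27.56 m.

27.56


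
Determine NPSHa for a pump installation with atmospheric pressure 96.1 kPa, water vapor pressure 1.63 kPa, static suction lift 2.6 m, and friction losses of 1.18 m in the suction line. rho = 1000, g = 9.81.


NPSHa = p_atm/(rho*g) - z_s - hf_s - p_vap/(rho*g).
p_atm/(rho*g) = 96.1*1000 / (1000*9.81) = 9.796 m.
p_vap/(rho*g) = 1.63*1000 / (1000*9.81) = 0.166 m.
NPSHa = 9.796 - 2.6 - 1.18 - 0.166
      = 5.85 m.

5.85


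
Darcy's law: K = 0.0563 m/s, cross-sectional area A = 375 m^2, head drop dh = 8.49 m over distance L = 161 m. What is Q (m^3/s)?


Darcy's law: Q = K * A * i, where i = dh/L.
Hydraulic gradient i = 8.49 / 161 = 0.052733.
Q = 0.0563 * 375 * 0.052733
  = 1.1133 m^3/s.

1.1133


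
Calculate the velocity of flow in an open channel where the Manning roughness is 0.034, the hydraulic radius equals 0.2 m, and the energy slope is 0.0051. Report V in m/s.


Manning's equation gives V = (1/n) * R^(2/3) * S^(1/2).
First, compute R^(2/3) = 0.2^(2/3) = 0.342.
Next, S^(1/2) = 0.0051^(1/2) = 0.071414.
Then 1/n = 1/0.034 = 29.41.
V = 29.41 * 0.342 * 0.071414 = 0.7183 m/s.

0.7183


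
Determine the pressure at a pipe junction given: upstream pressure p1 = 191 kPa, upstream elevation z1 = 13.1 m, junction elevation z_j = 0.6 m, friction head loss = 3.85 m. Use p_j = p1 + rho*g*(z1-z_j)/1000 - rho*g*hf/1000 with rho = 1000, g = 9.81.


Junction pressure: p_j = p1 + rho*g*(z1 - z_j)/1000 - rho*g*hf/1000.
Elevation term = 1000*9.81*(13.1 - 0.6)/1000 = 122.625 kPa.
Friction term = 1000*9.81*3.85/1000 = 37.769 kPa.
p_j = 191 + 122.625 - 37.769 = 275.86 kPa.

275.86


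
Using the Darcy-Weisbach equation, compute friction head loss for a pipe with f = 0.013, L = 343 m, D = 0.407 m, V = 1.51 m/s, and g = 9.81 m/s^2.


Darcy-Weisbach equation: h_f = f * (L/D) * V^2/(2g).
f * L/D = 0.013 * 343/0.407 = 10.9558.
V^2/(2g) = 1.51^2 / (2*9.81) = 2.2801 / 19.62 = 0.1162 m.
h_f = 10.9558 * 0.1162 = 1.273 m.

1.273


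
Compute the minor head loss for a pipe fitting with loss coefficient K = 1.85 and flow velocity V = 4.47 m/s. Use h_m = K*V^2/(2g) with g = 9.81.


Minor loss formula: h_m = K * V^2/(2g).
V^2 = 4.47^2 = 19.9809.
V^2/(2g) = 19.9809 / 19.62 = 1.0184 m.
h_m = 1.85 * 1.0184 = 1.884 m.

1.884


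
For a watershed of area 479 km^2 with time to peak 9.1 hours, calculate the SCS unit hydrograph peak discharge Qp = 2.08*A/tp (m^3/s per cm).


SCS formula: Qp = 2.08 * A / tp.
Qp = 2.08 * 479 / 9.1
   = 996.32 / 9.1
   = 109.49 m^3/s per cm.

109.49


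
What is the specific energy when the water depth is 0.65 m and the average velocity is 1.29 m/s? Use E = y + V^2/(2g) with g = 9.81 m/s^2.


Specific energy E = y + V^2/(2g).
Velocity head = V^2/(2g) = 1.29^2 / (2*9.81) = 1.6641 / 19.62 = 0.0848 m.
E = 0.65 + 0.0848 = 0.7348 m.

0.7348


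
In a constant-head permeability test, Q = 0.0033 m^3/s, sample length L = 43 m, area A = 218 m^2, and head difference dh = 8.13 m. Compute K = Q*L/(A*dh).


From K = Q*L / (A*dh):
Numerator: Q*L = 0.0033 * 43 = 0.1419.
Denominator: A*dh = 218 * 8.13 = 1772.34.
K = 0.1419 / 1772.34 = 8e-05 m/s.

8e-05


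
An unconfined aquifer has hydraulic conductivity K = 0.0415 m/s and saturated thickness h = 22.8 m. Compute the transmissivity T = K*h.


Transmissivity is defined as T = K * h.
T = 0.0415 * 22.8
  = 0.9462 m^2/s.

0.9462


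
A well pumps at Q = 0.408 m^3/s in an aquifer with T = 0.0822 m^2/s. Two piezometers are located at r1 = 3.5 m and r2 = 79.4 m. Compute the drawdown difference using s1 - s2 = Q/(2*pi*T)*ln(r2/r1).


Thiem equation: s1 - s2 = Q/(2*pi*T) * ln(r2/r1).
ln(r2/r1) = ln(79.4/3.5) = 3.1217.
Q/(2*pi*T) = 0.408 / (2*pi*0.0822) = 0.408 / 0.5165 = 0.79.
s1 - s2 = 0.79 * 3.1217 = 2.4661 m.

2.4661


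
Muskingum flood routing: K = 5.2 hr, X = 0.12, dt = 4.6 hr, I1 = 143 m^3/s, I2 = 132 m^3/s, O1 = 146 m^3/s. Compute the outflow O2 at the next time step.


Muskingum coefficients:
denom = 2*K*(1-X) + dt = 2*5.2*(1-0.12) + 4.6 = 13.752.
C0 = (dt - 2*K*X)/denom = (4.6 - 2*5.2*0.12)/13.752 = 0.2437.
C1 = (dt + 2*K*X)/denom = (4.6 + 2*5.2*0.12)/13.752 = 0.4252.
C2 = (2*K*(1-X) - dt)/denom = 0.331.
O2 = C0*I2 + C1*I1 + C2*O1
   = 0.2437*132 + 0.4252*143 + 0.331*146
   = 141.31 m^3/s.

141.31


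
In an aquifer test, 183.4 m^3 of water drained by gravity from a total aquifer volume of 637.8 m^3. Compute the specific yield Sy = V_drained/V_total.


Specific yield Sy = Volume drained / Total volume.
Sy = 183.4 / 637.8
   = 0.2876.

0.2876


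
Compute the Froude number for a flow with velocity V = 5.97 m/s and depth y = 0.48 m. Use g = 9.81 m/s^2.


The Froude number is defined as Fr = V / sqrt(g*y).
g*y = 9.81 * 0.48 = 4.7088.
sqrt(g*y) = sqrt(4.7088) = 2.17.
Fr = 5.97 / 2.17 = 2.7512.

2.7512


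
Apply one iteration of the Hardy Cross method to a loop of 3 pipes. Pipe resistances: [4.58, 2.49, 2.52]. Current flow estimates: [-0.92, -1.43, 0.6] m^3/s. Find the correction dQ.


Numerator terms (r*Q*|Q|): 4.58*-0.92*|-0.92| = -3.8765; 2.49*-1.43*|-1.43| = -5.0918; 2.52*0.6*|0.6| = 0.9072.
Sum of numerator = -8.0611.
Denominator terms (r*|Q|): 4.58*|-0.92| = 4.2136; 2.49*|-1.43| = 3.5607; 2.52*|0.6| = 1.512.
2 * sum of denominator = 2 * 9.2863 = 18.5726.
dQ = --8.0611 / 18.5726 = 0.434 m^3/s.

0.434


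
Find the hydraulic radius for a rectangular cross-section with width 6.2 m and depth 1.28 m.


For a rectangular section:
Flow area A = b * y = 6.2 * 1.28 = 7.94 m^2.
Wetted perimeter P = b + 2y = 6.2 + 2*1.28 = 8.76 m.
Hydraulic radius R = A/P = 7.94 / 8.76 = 0.9059 m.

0.9059


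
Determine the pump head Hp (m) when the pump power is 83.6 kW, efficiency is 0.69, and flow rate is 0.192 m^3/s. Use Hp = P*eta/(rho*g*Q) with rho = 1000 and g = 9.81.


Pump head formula: Hp = P * eta / (rho * g * Q).
Numerator: P * eta = 83.6 * 1000 * 0.69 = 57684.0 W.
Denominator: rho * g * Q = 1000 * 9.81 * 0.192 = 1883.52.
Hp = 57684.0 / 1883.52 = 30.63 m.

30.63


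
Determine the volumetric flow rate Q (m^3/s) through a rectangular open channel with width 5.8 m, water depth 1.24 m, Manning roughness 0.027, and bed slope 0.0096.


For a rectangular channel, the cross-sectional area A = b * y = 5.8 * 1.24 = 7.19 m^2.
The wetted perimeter P = b + 2y = 5.8 + 2*1.24 = 8.28 m.
Hydraulic radius R = A/P = 7.19/8.28 = 0.8686 m.
Velocity V = (1/n)*R^(2/3)*S^(1/2) = (1/0.027)*0.8686^(2/3)*0.0096^(1/2) = 3.3036 m/s.
Discharge Q = A * V = 7.19 * 3.3036 = 23.759 m^3/s.

23.759


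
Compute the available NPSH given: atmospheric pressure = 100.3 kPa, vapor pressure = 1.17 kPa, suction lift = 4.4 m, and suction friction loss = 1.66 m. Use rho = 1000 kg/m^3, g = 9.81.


NPSHa = p_atm/(rho*g) - z_s - hf_s - p_vap/(rho*g).
p_atm/(rho*g) = 100.3*1000 / (1000*9.81) = 10.224 m.
p_vap/(rho*g) = 1.17*1000 / (1000*9.81) = 0.119 m.
NPSHa = 10.224 - 4.4 - 1.66 - 0.119
      = 4.04 m.

4.04


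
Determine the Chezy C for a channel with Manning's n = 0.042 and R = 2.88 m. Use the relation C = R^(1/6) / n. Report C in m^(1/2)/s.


The Chezy coefficient relates to Manning's n through C = R^(1/6) / n.
R^(1/6) = 2.88^(1/6) = 1.192794.
C = 1.192794 / 0.042 = 28.4 m^(1/2)/s.

28.4


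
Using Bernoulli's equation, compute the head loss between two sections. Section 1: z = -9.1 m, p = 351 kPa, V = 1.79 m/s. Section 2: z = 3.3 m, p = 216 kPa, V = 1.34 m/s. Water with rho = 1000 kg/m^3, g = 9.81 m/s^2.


Total head at each section: H = z + p/(rho*g) + V^2/(2g).
H1 = -9.1 + 351*1000/(1000*9.81) + 1.79^2/(2*9.81)
   = -9.1 + 35.78 + 0.1633
   = 26.843 m.
H2 = 3.3 + 216*1000/(1000*9.81) + 1.34^2/(2*9.81)
   = 3.3 + 22.018 + 0.0915
   = 25.41 m.
h_L = H1 - H2 = 26.843 - 25.41 = 1.433 m.

1.433


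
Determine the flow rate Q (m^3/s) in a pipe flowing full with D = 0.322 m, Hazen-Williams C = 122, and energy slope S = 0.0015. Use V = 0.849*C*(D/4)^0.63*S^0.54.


For a full circular pipe, R = D/4 = 0.322/4 = 0.0805 m.
V = 0.849 * 122 * 0.0805^0.63 * 0.0015^0.54
  = 0.849 * 122 * 0.20448 * 0.02986
  = 0.6324 m/s.
Pipe area A = pi*D^2/4 = pi*0.322^2/4 = 0.0814 m^2.
Q = A * V = 0.0814 * 0.6324 = 0.0515 m^3/s.

0.0515


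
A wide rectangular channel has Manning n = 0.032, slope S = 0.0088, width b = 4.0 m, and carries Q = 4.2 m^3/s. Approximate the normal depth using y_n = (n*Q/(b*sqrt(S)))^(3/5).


We use the wide-channel approximation y_n = (n*Q/(b*sqrt(S)))^(3/5).
sqrt(S) = sqrt(0.0088) = 0.093808.
Numerator: n*Q = 0.032 * 4.2 = 0.1344.
Denominator: b*sqrt(S) = 4.0 * 0.093808 = 0.375232.
arg = 0.3582.
y_n = 0.3582^(3/5) = 0.5401 m.

0.5401


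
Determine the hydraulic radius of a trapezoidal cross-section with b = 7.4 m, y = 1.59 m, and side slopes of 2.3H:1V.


For a trapezoidal section with side slope z:
A = (b + z*y)*y = (7.4 + 2.3*1.59)*1.59 = 17.581 m^2.
P = b + 2*y*sqrt(1 + z^2) = 7.4 + 2*1.59*sqrt(1 + 2.3^2) = 15.375 m.
R = A/P = 17.581 / 15.375 = 1.1434 m.

1.1434


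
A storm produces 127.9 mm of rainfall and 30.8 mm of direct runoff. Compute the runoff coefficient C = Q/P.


The runoff coefficient C = runoff depth / rainfall depth.
C = 30.8 / 127.9
  = 0.2408.

0.2408


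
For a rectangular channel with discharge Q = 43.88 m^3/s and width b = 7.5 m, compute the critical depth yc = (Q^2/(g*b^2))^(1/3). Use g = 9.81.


Using yc = (Q^2 / (g * b^2))^(1/3):
Q^2 = 43.88^2 = 1925.45.
g * b^2 = 9.81 * 7.5^2 = 9.81 * 56.25 = 551.81.
Q^2 / (g*b^2) = 1925.45 / 551.81 = 3.4893.
yc = 3.4893^(1/3) = 1.5167 m.

1.5167


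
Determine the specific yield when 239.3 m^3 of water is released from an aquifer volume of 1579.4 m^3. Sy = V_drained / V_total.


Specific yield Sy = Volume drained / Total volume.
Sy = 239.3 / 1579.4
   = 0.1515.

0.1515


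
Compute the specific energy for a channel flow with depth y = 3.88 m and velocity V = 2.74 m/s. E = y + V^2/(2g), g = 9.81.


Specific energy E = y + V^2/(2g).
Velocity head = V^2/(2g) = 2.74^2 / (2*9.81) = 7.5076 / 19.62 = 0.3827 m.
E = 3.88 + 0.3827 = 4.2627 m.

4.2627


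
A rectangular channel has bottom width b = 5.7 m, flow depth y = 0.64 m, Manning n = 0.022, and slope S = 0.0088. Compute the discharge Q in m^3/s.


For a rectangular channel, the cross-sectional area A = b * y = 5.7 * 0.64 = 3.65 m^2.
The wetted perimeter P = b + 2y = 5.7 + 2*0.64 = 6.98 m.
Hydraulic radius R = A/P = 3.65/6.98 = 0.5226 m.
Velocity V = (1/n)*R^(2/3)*S^(1/2) = (1/0.022)*0.5226^(2/3)*0.0088^(1/2) = 2.7666 m/s.
Discharge Q = A * V = 3.65 * 2.7666 = 10.093 m^3/s.

10.093


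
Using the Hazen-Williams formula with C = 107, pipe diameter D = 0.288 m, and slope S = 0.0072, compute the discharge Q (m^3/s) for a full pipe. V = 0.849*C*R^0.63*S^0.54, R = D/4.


For a full circular pipe, R = D/4 = 0.288/4 = 0.072 m.
V = 0.849 * 107 * 0.072^0.63 * 0.0072^0.54
  = 0.849 * 107 * 0.190598 * 0.069656
  = 1.2061 m/s.
Pipe area A = pi*D^2/4 = pi*0.288^2/4 = 0.0651 m^2.
Q = A * V = 0.0651 * 1.2061 = 0.0786 m^3/s.

0.0786


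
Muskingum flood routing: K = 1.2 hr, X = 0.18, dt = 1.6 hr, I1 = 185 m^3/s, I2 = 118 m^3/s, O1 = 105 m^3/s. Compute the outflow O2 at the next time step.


Muskingum coefficients:
denom = 2*K*(1-X) + dt = 2*1.2*(1-0.18) + 1.6 = 3.568.
C0 = (dt - 2*K*X)/denom = (1.6 - 2*1.2*0.18)/3.568 = 0.3274.
C1 = (dt + 2*K*X)/denom = (1.6 + 2*1.2*0.18)/3.568 = 0.5695.
C2 = (2*K*(1-X) - dt)/denom = 0.1031.
O2 = C0*I2 + C1*I1 + C2*O1
   = 0.3274*118 + 0.5695*185 + 0.1031*105
   = 154.82 m^3/s.

154.82


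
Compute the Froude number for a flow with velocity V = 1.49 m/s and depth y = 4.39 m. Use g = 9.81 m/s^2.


The Froude number is defined as Fr = V / sqrt(g*y).
g*y = 9.81 * 4.39 = 43.0659.
sqrt(g*y) = sqrt(43.0659) = 6.5625.
Fr = 1.49 / 6.5625 = 0.227.

0.227


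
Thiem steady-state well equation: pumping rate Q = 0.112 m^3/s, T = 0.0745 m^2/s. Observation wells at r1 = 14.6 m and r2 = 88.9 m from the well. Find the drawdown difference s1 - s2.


Thiem equation: s1 - s2 = Q/(2*pi*T) * ln(r2/r1).
ln(r2/r1) = ln(88.9/14.6) = 1.8065.
Q/(2*pi*T) = 0.112 / (2*pi*0.0745) = 0.112 / 0.4681 = 0.2393.
s1 - s2 = 0.2393 * 1.8065 = 0.4322 m.

0.4322


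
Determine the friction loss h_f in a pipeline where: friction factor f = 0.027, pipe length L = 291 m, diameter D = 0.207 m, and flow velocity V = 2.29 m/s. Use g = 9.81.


Darcy-Weisbach equation: h_f = f * (L/D) * V^2/(2g).
f * L/D = 0.027 * 291/0.207 = 37.9565.
V^2/(2g) = 2.29^2 / (2*9.81) = 5.2441 / 19.62 = 0.2673 m.
h_f = 37.9565 * 0.2673 = 10.145 m.

10.145


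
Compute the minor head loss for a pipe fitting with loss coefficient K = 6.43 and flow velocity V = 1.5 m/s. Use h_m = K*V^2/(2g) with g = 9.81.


Minor loss formula: h_m = K * V^2/(2g).
V^2 = 1.5^2 = 2.25.
V^2/(2g) = 2.25 / 19.62 = 0.1147 m.
h_m = 6.43 * 0.1147 = 0.7374 m.

0.7374


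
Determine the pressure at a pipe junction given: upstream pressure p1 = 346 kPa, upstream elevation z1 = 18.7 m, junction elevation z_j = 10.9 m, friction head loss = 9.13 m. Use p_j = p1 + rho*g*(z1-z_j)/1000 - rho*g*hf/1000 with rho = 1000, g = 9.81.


Junction pressure: p_j = p1 + rho*g*(z1 - z_j)/1000 - rho*g*hf/1000.
Elevation term = 1000*9.81*(18.7 - 10.9)/1000 = 76.518 kPa.
Friction term = 1000*9.81*9.13/1000 = 89.565 kPa.
p_j = 346 + 76.518 - 89.565 = 332.95 kPa.

332.95


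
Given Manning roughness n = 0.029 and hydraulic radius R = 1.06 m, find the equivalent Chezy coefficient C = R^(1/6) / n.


The Chezy coefficient relates to Manning's n through C = R^(1/6) / n.
R^(1/6) = 1.06^(1/6) = 1.009759.
C = 1.009759 / 0.029 = 34.82 m^(1/2)/s.

34.82


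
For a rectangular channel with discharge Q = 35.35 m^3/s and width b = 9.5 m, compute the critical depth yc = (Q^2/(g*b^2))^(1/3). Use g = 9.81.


Using yc = (Q^2 / (g * b^2))^(1/3):
Q^2 = 35.35^2 = 1249.62.
g * b^2 = 9.81 * 9.5^2 = 9.81 * 90.25 = 885.35.
Q^2 / (g*b^2) = 1249.62 / 885.35 = 1.4114.
yc = 1.4114^(1/3) = 1.1217 m.

1.1217


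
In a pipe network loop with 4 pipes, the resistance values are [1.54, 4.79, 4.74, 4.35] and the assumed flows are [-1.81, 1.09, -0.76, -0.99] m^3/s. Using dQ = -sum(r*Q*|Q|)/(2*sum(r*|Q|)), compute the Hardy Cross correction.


Numerator terms (r*Q*|Q|): 1.54*-1.81*|-1.81| = -5.0452; 4.79*1.09*|1.09| = 5.691; 4.74*-0.76*|-0.76| = -2.7378; 4.35*-0.99*|-0.99| = -4.2634.
Sum of numerator = -6.3555.
Denominator terms (r*|Q|): 1.54*|-1.81| = 2.7874; 4.79*|1.09| = 5.2211; 4.74*|-0.76| = 3.6024; 4.35*|-0.99| = 4.3065.
2 * sum of denominator = 2 * 15.9174 = 31.8348.
dQ = --6.3555 / 31.8348 = 0.1996 m^3/s.

0.1996


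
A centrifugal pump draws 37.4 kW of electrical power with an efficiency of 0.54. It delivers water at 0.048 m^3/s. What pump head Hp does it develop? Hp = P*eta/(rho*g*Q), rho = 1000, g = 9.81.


Pump head formula: Hp = P * eta / (rho * g * Q).
Numerator: P * eta = 37.4 * 1000 * 0.54 = 20196.0 W.
Denominator: rho * g * Q = 1000 * 9.81 * 0.048 = 470.88.
Hp = 20196.0 / 470.88 = 42.89 m.

42.89


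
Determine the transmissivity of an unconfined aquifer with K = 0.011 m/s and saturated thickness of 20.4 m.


Transmissivity is defined as T = K * h.
T = 0.011 * 20.4
  = 0.2244 m^2/s.

0.2244


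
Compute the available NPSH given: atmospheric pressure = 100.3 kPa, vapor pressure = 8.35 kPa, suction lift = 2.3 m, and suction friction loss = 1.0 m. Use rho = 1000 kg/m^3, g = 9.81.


NPSHa = p_atm/(rho*g) - z_s - hf_s - p_vap/(rho*g).
p_atm/(rho*g) = 100.3*1000 / (1000*9.81) = 10.224 m.
p_vap/(rho*g) = 8.35*1000 / (1000*9.81) = 0.851 m.
NPSHa = 10.224 - 2.3 - 1.0 - 0.851
      = 6.07 m.

6.07


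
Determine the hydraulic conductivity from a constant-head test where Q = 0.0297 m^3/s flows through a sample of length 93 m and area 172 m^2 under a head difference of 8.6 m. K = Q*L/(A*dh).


From K = Q*L / (A*dh):
Numerator: Q*L = 0.0297 * 93 = 2.7621.
Denominator: A*dh = 172 * 8.6 = 1479.2.
K = 2.7621 / 1479.2 = 0.001867 m/s.

0.001867


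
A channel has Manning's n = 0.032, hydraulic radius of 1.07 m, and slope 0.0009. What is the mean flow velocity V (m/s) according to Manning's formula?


Manning's equation gives V = (1/n) * R^(2/3) * S^(1/2).
First, compute R^(2/3) = 1.07^(2/3) = 1.0461.
Next, S^(1/2) = 0.0009^(1/2) = 0.03.
Then 1/n = 1/0.032 = 31.25.
V = 31.25 * 1.0461 * 0.03 = 0.9808 m/s.

0.9808


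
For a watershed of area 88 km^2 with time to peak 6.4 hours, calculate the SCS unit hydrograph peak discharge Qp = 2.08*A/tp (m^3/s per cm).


SCS formula: Qp = 2.08 * A / tp.
Qp = 2.08 * 88 / 6.4
   = 183.04 / 6.4
   = 28.6 m^3/s per cm.

28.6


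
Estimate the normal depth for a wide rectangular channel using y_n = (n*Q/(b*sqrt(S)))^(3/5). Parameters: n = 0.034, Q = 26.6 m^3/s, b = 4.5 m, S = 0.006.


We use the wide-channel approximation y_n = (n*Q/(b*sqrt(S)))^(3/5).
sqrt(S) = sqrt(0.006) = 0.07746.
Numerator: n*Q = 0.034 * 26.6 = 0.9044.
Denominator: b*sqrt(S) = 4.5 * 0.07746 = 0.34857.
arg = 2.5946.
y_n = 2.5946^(3/5) = 1.7719 m.

1.7719


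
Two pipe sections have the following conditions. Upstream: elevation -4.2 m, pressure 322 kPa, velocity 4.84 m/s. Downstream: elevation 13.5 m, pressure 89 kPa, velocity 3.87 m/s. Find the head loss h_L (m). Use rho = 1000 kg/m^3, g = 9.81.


Total head at each section: H = z + p/(rho*g) + V^2/(2g).
H1 = -4.2 + 322*1000/(1000*9.81) + 4.84^2/(2*9.81)
   = -4.2 + 32.824 + 1.194
   = 29.818 m.
H2 = 13.5 + 89*1000/(1000*9.81) + 3.87^2/(2*9.81)
   = 13.5 + 9.072 + 0.7633
   = 23.336 m.
h_L = H1 - H2 = 29.818 - 23.336 = 6.482 m.

6.482


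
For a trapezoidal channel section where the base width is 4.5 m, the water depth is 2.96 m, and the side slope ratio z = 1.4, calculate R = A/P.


For a trapezoidal section with side slope z:
A = (b + z*y)*y = (4.5 + 1.4*2.96)*2.96 = 25.586 m^2.
P = b + 2*y*sqrt(1 + z^2) = 4.5 + 2*2.96*sqrt(1 + 1.4^2) = 14.685 m.
R = A/P = 25.586 / 14.685 = 1.7423 m.

1.7423


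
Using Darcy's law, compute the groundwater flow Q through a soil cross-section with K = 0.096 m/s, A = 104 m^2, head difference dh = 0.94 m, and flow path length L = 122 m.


Darcy's law: Q = K * A * i, where i = dh/L.
Hydraulic gradient i = 0.94 / 122 = 0.007705.
Q = 0.096 * 104 * 0.007705
  = 0.0769 m^3/s.

0.0769


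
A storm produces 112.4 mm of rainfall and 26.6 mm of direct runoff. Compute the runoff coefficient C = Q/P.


The runoff coefficient C = runoff depth / rainfall depth.
C = 26.6 / 112.4
  = 0.2367.

0.2367


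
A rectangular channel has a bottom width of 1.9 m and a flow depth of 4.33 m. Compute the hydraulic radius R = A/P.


For a rectangular section:
Flow area A = b * y = 1.9 * 4.33 = 8.23 m^2.
Wetted perimeter P = b + 2y = 1.9 + 2*4.33 = 10.56 m.
Hydraulic radius R = A/P = 8.23 / 10.56 = 0.7791 m.

0.7791


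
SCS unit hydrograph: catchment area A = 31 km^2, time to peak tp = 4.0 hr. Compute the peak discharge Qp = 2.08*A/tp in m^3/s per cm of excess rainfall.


SCS formula: Qp = 2.08 * A / tp.
Qp = 2.08 * 31 / 4.0
   = 64.48 / 4.0
   = 16.12 m^3/s per cm.

16.12


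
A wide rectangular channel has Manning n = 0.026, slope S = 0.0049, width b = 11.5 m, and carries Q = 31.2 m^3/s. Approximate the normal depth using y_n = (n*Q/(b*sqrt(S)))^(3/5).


We use the wide-channel approximation y_n = (n*Q/(b*sqrt(S)))^(3/5).
sqrt(S) = sqrt(0.0049) = 0.07.
Numerator: n*Q = 0.026 * 31.2 = 0.8112.
Denominator: b*sqrt(S) = 11.5 * 0.07 = 0.805.
arg = 1.0077.
y_n = 1.0077^(3/5) = 1.0046 m.

1.0046


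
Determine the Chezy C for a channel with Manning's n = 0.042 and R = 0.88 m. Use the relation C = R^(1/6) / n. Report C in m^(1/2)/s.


The Chezy coefficient relates to Manning's n through C = R^(1/6) / n.
R^(1/6) = 0.88^(1/6) = 0.97892.
C = 0.97892 / 0.042 = 23.31 m^(1/2)/s.

23.31


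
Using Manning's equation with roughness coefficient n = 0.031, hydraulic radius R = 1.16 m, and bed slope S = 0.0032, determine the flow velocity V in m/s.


Manning's equation gives V = (1/n) * R^(2/3) * S^(1/2).
First, compute R^(2/3) = 1.16^(2/3) = 1.104.
Next, S^(1/2) = 0.0032^(1/2) = 0.056569.
Then 1/n = 1/0.031 = 32.26.
V = 32.26 * 1.104 * 0.056569 = 2.0146 m/s.

2.0146


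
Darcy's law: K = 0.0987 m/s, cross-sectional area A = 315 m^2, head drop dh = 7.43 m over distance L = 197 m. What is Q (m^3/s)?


Darcy's law: Q = K * A * i, where i = dh/L.
Hydraulic gradient i = 7.43 / 197 = 0.037716.
Q = 0.0987 * 315 * 0.037716
  = 1.1726 m^3/s.

1.1726


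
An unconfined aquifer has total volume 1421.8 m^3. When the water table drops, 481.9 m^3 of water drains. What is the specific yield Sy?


Specific yield Sy = Volume drained / Total volume.
Sy = 481.9 / 1421.8
   = 0.3389.

0.3389


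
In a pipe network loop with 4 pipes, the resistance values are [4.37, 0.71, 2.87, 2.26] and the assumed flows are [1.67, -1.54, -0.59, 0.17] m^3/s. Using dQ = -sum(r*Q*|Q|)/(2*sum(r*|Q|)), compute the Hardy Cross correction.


Numerator terms (r*Q*|Q|): 4.37*1.67*|1.67| = 12.1875; 0.71*-1.54*|-1.54| = -1.6838; 2.87*-0.59*|-0.59| = -0.999; 2.26*0.17*|0.17| = 0.0653.
Sum of numerator = 9.5699.
Denominator terms (r*|Q|): 4.37*|1.67| = 7.2979; 0.71*|-1.54| = 1.0934; 2.87*|-0.59| = 1.6933; 2.26*|0.17| = 0.3842.
2 * sum of denominator = 2 * 10.4688 = 20.9376.
dQ = -9.5699 / 20.9376 = -0.4571 m^3/s.

-0.4571


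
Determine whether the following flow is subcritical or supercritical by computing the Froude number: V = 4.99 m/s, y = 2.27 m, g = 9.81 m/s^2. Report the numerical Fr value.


The Froude number is defined as Fr = V / sqrt(g*y).
g*y = 9.81 * 2.27 = 22.2687.
sqrt(g*y) = sqrt(22.2687) = 4.719.
Fr = 4.99 / 4.719 = 1.0574.
Since Fr > 1, the flow is supercritical.

1.0574


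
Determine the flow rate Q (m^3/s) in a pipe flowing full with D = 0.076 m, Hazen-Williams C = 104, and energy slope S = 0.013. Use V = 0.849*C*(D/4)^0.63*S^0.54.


For a full circular pipe, R = D/4 = 0.076/4 = 0.019 m.
V = 0.849 * 104 * 0.019^0.63 * 0.013^0.54
  = 0.849 * 104 * 0.082341 * 0.095836
  = 0.6968 m/s.
Pipe area A = pi*D^2/4 = pi*0.076^2/4 = 0.0045 m^2.
Q = A * V = 0.0045 * 0.6968 = 0.0032 m^3/s.

0.0032


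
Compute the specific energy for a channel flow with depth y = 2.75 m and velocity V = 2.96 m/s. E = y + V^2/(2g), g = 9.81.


Specific energy E = y + V^2/(2g).
Velocity head = V^2/(2g) = 2.96^2 / (2*9.81) = 8.7616 / 19.62 = 0.4466 m.
E = 2.75 + 0.4466 = 3.1966 m.

3.1966


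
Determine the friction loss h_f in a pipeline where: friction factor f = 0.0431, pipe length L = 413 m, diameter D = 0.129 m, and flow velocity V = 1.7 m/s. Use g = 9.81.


Darcy-Weisbach equation: h_f = f * (L/D) * V^2/(2g).
f * L/D = 0.0431 * 413/0.129 = 137.9868.
V^2/(2g) = 1.7^2 / (2*9.81) = 2.89 / 19.62 = 0.1473 m.
h_f = 137.9868 * 0.1473 = 20.325 m.

20.325


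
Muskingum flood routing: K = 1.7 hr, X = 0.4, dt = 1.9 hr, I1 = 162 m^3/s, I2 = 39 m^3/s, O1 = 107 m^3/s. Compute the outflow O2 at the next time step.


Muskingum coefficients:
denom = 2*K*(1-X) + dt = 2*1.7*(1-0.4) + 1.9 = 3.94.
C0 = (dt - 2*K*X)/denom = (1.9 - 2*1.7*0.4)/3.94 = 0.1371.
C1 = (dt + 2*K*X)/denom = (1.9 + 2*1.7*0.4)/3.94 = 0.8274.
C2 = (2*K*(1-X) - dt)/denom = 0.0355.
O2 = C0*I2 + C1*I1 + C2*O1
   = 0.1371*39 + 0.8274*162 + 0.0355*107
   = 143.19 m^3/s.

143.19


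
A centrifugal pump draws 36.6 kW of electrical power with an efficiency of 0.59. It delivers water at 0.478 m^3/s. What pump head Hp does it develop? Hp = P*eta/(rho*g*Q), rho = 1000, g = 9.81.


Pump head formula: Hp = P * eta / (rho * g * Q).
Numerator: P * eta = 36.6 * 1000 * 0.59 = 21594.0 W.
Denominator: rho * g * Q = 1000 * 9.81 * 0.478 = 4689.18.
Hp = 21594.0 / 4689.18 = 4.61 m.

4.61


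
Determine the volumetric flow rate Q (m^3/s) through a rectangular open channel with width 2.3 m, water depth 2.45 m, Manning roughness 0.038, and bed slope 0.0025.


For a rectangular channel, the cross-sectional area A = b * y = 2.3 * 2.45 = 5.63 m^2.
The wetted perimeter P = b + 2y = 2.3 + 2*2.45 = 7.2 m.
Hydraulic radius R = A/P = 5.63/7.2 = 0.7826 m.
Velocity V = (1/n)*R^(2/3)*S^(1/2) = (1/0.038)*0.7826^(2/3)*0.0025^(1/2) = 1.1174 m/s.
Discharge Q = A * V = 5.63 * 1.1174 = 6.297 m^3/s.

6.297


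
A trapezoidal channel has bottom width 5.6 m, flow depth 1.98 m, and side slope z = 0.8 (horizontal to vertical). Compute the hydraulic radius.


For a trapezoidal section with side slope z:
A = (b + z*y)*y = (5.6 + 0.8*1.98)*1.98 = 14.224 m^2.
P = b + 2*y*sqrt(1 + z^2) = 5.6 + 2*1.98*sqrt(1 + 0.8^2) = 10.671 m.
R = A/P = 14.224 / 10.671 = 1.333 m.

1.333


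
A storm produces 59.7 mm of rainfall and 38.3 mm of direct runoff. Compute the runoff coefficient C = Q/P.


The runoff coefficient C = runoff depth / rainfall depth.
C = 38.3 / 59.7
  = 0.6415.

0.6415


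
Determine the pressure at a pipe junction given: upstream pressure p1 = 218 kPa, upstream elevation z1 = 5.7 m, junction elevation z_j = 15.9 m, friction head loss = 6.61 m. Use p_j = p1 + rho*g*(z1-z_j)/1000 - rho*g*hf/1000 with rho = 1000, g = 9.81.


Junction pressure: p_j = p1 + rho*g*(z1 - z_j)/1000 - rho*g*hf/1000.
Elevation term = 1000*9.81*(5.7 - 15.9)/1000 = -100.062 kPa.
Friction term = 1000*9.81*6.61/1000 = 64.844 kPa.
p_j = 218 + -100.062 - 64.844 = 53.09 kPa.

53.09


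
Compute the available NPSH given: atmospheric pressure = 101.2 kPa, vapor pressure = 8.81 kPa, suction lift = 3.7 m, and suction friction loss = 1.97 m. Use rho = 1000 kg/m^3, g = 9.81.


NPSHa = p_atm/(rho*g) - z_s - hf_s - p_vap/(rho*g).
p_atm/(rho*g) = 101.2*1000 / (1000*9.81) = 10.316 m.
p_vap/(rho*g) = 8.81*1000 / (1000*9.81) = 0.898 m.
NPSHa = 10.316 - 3.7 - 1.97 - 0.898
      = 3.75 m.

3.75


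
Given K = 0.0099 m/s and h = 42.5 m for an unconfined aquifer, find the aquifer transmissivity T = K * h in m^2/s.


Transmissivity is defined as T = K * h.
T = 0.0099 * 42.5
  = 0.4208 m^2/s.

0.4208
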